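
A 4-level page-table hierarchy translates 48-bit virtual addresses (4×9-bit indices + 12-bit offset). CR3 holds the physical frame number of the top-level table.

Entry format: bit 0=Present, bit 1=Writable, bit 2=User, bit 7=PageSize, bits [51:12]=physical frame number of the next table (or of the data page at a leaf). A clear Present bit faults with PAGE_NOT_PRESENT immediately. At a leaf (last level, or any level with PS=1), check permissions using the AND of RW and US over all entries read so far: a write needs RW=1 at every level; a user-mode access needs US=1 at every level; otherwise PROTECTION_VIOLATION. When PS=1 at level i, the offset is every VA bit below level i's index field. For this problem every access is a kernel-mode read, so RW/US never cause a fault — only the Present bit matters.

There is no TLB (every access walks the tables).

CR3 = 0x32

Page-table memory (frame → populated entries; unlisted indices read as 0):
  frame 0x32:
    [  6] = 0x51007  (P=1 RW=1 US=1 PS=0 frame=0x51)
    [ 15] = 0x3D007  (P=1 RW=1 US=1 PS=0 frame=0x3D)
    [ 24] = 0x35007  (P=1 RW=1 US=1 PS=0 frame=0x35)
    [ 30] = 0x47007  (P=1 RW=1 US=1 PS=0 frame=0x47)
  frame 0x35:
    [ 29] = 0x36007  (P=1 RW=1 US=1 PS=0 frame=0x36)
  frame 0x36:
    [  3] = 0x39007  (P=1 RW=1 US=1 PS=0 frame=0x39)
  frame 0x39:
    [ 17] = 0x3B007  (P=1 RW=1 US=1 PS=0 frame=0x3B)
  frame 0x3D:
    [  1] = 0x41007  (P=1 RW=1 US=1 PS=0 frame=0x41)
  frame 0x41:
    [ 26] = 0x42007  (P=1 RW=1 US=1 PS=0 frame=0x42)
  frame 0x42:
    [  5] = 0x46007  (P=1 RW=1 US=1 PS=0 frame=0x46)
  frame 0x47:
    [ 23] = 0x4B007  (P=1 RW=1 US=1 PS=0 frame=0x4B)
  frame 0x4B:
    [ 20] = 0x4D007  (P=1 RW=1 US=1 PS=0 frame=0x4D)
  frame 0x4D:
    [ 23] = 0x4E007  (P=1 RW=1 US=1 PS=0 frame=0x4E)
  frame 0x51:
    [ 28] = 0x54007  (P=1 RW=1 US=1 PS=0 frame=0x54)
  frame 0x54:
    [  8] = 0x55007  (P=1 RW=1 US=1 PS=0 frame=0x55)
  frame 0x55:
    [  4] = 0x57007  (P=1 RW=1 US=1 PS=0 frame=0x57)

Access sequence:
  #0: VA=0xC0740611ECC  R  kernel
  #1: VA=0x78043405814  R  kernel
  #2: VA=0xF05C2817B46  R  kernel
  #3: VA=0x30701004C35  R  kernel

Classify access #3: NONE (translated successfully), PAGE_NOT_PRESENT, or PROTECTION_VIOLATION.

Trace:
#0 VA=0xC0740611ECC (r,kernel):
  [0] read 0x32 idx=24: raw=0x35007 flags P=1 W=1 U=1 S=0
  [1] read 0x35 idx=29: raw=0x36007 flags P=1 W=1 U=1 S=0
  [2] read 0x36 idx=3: raw=0x39007 flags P=1 W=1 U=1 S=0
  [3] read 0x39 idx=17: raw=0x3B007 flags P=1 W=1 U=1 S=0
  ✓ 0x3BECC  — 4 lookups
#1 VA=0x78043405814 (r,kernel):
  [0] read 0x32 idx=15: raw=0x3D007 flags P=1 W=1 U=1 S=0
  [1] read 0x3D idx=1: raw=0x41007 flags P=1 W=1 U=1 S=0
  [2] read 0x41 idx=26: raw=0x42007 flags P=1 W=1 U=1 S=0
  [3] read 0x42 idx=5: raw=0x46007 flags P=1 W=1 U=1 S=0
  ✓ 0x46814  — 4 lookups
#2 VA=0xF05C2817B46 (r,kernel):
  [0] read 0x32 idx=30: raw=0x47007 flags P=1 W=1 U=1 S=0
  [1] read 0x47 idx=23: raw=0x4B007 flags P=1 W=1 U=1 S=0
  [2] read 0x4B idx=20: raw=0x4D007 flags P=1 W=1 U=1 S=0
  [3] read 0x4D idx=23: raw=0x4E007 flags P=1 W=1 U=1 S=0
  ✓ 0x4EB46  — 4 lookups
#3 VA=0x30701004C35 (r,kernel):
  [0] read 0x32 idx=6: raw=0x51007 flags P=1 W=1 U=1 S=0
  [1] read 0x51 idx=28: raw=0x54007 flags P=1 W=1 U=1 S=0
  [2] read 0x54 idx=8: raw=0x55007 flags P=1 W=1 U=1 S=0
  [3] read 0x55 idx=4: raw=0x57007 flags P=1 W=1 U=1 S=0
  ✓ 0x57C35  — 4 lookups

Access #3 fault: NONE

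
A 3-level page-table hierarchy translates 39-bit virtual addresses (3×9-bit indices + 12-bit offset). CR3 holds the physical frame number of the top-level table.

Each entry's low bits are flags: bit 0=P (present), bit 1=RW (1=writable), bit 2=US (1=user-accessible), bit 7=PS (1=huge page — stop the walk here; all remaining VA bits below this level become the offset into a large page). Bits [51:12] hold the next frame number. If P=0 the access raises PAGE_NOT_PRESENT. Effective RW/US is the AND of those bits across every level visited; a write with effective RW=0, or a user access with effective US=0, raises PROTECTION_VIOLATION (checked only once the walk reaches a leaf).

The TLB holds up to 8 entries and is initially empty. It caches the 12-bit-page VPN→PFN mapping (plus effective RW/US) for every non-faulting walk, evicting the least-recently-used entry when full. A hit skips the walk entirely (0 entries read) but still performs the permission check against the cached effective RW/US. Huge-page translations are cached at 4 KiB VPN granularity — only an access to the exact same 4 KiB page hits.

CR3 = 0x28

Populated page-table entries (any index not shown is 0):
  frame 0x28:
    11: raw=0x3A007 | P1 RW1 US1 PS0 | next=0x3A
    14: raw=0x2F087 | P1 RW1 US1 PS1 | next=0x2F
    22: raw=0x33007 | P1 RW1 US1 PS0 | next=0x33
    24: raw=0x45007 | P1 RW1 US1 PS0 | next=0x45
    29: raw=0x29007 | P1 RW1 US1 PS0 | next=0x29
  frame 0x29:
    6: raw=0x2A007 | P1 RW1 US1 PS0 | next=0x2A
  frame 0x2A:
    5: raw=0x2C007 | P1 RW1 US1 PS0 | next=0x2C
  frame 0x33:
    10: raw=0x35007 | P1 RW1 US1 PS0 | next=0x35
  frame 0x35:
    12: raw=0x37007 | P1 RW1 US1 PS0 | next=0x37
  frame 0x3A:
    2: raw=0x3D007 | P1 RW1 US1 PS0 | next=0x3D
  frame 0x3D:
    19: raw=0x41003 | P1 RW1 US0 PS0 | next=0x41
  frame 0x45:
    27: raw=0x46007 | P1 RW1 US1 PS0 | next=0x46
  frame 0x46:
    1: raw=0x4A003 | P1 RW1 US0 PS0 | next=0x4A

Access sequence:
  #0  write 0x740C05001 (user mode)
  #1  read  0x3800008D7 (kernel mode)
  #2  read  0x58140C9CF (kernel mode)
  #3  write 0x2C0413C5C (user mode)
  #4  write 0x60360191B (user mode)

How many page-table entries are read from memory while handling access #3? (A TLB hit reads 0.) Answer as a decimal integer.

Per-access translation:
#0 VA=0x740C05001 (w,user):
  L0 @0x28[29] → 0x29007  P=1,RW=1,US=1,PS=0
  L1 @0x29[6] → 0x2A007  P=1,RW=1,US=1,PS=0
  L2 @0x2A[5] → 0x2C007  P=1,RW=1,US=1,PS=0
  → PA=0x2C001  (3 entries read)
#1 VA=0x3800008D7 (r,kernel):
  L0 @0x28[14] → 0x2F087  P=1,RW=1,US=1,PS=1
  → PA=0x2F8D7 (huge @L0)  (1 entries read)
#2 VA=0x58140C9CF (r,kernel):
  L0 @0x28[22] → 0x33007  P=1,RW=1,US=1,PS=0
  L1 @0x33[10] → 0x35007  P=1,RW=1,US=1,PS=0
  L2 @0x35[12] → 0x37007  P=1,RW=1,US=1,PS=0
  → PA=0x379CF  (3 entries read)
#3 VA=0x2C0413C5C (w,user):
  L0 @0x28[11] → 0x3A007  P=1,RW=1,US=1,PS=0
  L1 @0x3A[2] → 0x3D007  P=1,RW=1,US=1,PS=0
  L2 @0x3D[19] → 0x41003  P=1,RW=1,US=0,PS=0
  ✗ PROTECTION_VIOLATION  [3 reads]
#4 VA=0x60360191B (w,user):
  L0 @0x28[24] → 0x45007  P=1,RW=1,US=1,PS=0
  L1 @0x45[27] → 0x46007  P=1,RW=1,US=1,PS=0
  L2 @0x46[1] → 0x4A003  P=1,RW=1,US=0,PS=0
  ✗ PROTECTION_VIOLATION  [3 reads]

Entries read for #3: 3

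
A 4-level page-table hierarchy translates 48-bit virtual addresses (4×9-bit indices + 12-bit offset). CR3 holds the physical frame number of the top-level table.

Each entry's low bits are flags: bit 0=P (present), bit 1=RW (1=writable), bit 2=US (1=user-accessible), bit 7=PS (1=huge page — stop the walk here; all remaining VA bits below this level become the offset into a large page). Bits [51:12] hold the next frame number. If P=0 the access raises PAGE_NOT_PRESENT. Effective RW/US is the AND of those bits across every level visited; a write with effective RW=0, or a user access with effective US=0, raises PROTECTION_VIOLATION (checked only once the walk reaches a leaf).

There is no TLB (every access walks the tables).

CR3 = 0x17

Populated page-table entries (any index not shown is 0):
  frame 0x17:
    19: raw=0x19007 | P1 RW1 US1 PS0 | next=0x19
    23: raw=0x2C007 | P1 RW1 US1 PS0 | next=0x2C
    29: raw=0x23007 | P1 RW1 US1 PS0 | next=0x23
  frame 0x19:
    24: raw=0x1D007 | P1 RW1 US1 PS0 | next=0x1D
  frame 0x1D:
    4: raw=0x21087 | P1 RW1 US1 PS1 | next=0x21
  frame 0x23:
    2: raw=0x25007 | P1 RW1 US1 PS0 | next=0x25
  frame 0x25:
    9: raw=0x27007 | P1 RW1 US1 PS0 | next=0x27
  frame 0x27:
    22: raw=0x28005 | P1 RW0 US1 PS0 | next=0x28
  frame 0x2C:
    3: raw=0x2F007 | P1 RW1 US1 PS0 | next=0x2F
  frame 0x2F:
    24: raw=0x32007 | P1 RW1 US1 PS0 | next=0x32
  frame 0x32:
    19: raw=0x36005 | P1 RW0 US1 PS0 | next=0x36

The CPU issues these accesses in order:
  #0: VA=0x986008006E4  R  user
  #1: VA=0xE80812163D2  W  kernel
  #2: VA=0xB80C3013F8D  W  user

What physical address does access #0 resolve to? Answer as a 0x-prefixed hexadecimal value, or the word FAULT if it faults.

Per-access translation:
#0 VA=0x986008006E4 (r,user):
  L0 @0x17[19] → 0x19007  P=1,RW=1,US=1,PS=0
  L1 @0x19[24] → 0x1D007  P=1,RW=1,US=1,PS=0
  L2 @0x1D[4] → 0x21087  P=1,RW=1,US=1,PS=1
  ⇒ phys 0x216E4 (huge @L2)  [3 reads]
#1 VA=0xE80812163D2 (w,kernel):
  L0 @0x17[29] → 0x23007  P=1,RW=1,US=1,PS=0
  L1 @0x23[2] → 0x25007  P=1,RW=1,US=1,PS=0
  L2 @0x25[9] → 0x27007  P=1,RW=1,US=1,PS=0
  L3 @0x27[22] → 0x28005  P=1,RW=0,US=1,PS=0
  → PROTECTION_VIOLATION  (4 entries read)
#2 VA=0xB80C3013F8D (w,user):
  L0 @0x17[23] → 0x2C007  P=1,RW=1,US=1,PS=0
  L1 @0x2C[3] → 0x2F007  P=1,RW=1,US=1,PS=0
  L2 @0x2F[24] → 0x32007  P=1,RW=1,US=1,PS=0
  L3 @0x32[19] → 0x36005  P=1,RW=0,US=1,PS=0
  → PROTECTION_VIOLATION  (4 entries read)

Access #0 PA: 0x216E4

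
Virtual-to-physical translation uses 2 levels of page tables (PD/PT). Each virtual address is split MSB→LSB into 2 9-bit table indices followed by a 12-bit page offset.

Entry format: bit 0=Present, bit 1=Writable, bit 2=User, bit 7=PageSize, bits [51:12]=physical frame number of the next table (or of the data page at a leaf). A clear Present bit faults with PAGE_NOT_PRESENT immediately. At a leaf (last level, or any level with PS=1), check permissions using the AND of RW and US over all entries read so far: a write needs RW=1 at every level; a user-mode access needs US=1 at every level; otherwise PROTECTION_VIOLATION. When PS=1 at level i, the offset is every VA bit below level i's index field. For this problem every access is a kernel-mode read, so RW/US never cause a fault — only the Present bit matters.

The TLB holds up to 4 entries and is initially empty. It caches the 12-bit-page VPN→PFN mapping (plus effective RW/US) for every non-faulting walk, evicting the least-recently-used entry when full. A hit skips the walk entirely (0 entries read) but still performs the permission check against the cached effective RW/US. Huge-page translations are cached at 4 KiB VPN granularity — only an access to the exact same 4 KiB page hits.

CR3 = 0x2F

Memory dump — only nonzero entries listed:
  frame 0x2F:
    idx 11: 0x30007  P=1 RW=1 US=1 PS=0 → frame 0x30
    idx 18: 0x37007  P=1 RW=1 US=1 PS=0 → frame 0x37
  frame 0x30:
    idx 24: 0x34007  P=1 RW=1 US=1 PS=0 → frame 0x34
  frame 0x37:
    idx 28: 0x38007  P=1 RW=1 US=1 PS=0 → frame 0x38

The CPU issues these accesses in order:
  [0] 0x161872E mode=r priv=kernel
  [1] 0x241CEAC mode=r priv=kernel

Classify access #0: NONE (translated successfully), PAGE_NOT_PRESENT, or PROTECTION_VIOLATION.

Trace:
#0 VA=0x161872E (r,kernel):
  L0: frame=0x2F idx=11 entry=0x30007 [P=1 RW=1 US=1 PS=0]
  L1: frame=0x30 idx=24 entry=0x34007 [P=1 RW=1 US=1 PS=0]
  → PA=0x3472E  (2 entries read)
#1 VA=0x241CEAC (r,kernel):
  L0: frame=0x2F idx=18 entry=0x37007 [P=1 RW=1 US=1 PS=0]
  L1: frame=0x37 idx=28 entry=0x38007 [P=1 RW=1 US=1 PS=0]
  → PA=0x38EAC  (2 entries read)

Access #0 fault: NONE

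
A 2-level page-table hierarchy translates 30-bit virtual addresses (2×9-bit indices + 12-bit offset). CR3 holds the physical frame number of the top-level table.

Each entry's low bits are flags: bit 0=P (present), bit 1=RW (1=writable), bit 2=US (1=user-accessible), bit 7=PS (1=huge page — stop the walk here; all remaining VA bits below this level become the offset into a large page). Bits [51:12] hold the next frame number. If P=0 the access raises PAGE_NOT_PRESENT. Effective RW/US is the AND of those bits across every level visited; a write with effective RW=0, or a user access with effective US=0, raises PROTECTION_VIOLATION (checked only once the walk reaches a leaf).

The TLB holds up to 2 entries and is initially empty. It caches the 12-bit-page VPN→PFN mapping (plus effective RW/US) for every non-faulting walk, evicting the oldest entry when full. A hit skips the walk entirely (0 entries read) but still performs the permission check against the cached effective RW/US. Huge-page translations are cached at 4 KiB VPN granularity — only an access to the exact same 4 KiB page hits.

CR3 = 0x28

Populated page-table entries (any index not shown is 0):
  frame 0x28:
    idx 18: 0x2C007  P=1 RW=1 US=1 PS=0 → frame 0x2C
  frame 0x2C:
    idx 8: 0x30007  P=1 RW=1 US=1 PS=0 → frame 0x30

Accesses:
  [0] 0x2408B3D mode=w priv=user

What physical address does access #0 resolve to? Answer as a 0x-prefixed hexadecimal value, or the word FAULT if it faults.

Walk each access:
#0 VA=0x2408B3D (w,user):
  L0: frame=0x28 idx=18 entry=0x2C007 [P=1 RW=1 US=1 PS=0]
  L1: frame=0x2C idx=8 entry=0x30007 [P=1 RW=1 US=1 PS=0]
  ⇒ phys 0x30B3D  [2 reads]

Access #0 PA: 0x30B3D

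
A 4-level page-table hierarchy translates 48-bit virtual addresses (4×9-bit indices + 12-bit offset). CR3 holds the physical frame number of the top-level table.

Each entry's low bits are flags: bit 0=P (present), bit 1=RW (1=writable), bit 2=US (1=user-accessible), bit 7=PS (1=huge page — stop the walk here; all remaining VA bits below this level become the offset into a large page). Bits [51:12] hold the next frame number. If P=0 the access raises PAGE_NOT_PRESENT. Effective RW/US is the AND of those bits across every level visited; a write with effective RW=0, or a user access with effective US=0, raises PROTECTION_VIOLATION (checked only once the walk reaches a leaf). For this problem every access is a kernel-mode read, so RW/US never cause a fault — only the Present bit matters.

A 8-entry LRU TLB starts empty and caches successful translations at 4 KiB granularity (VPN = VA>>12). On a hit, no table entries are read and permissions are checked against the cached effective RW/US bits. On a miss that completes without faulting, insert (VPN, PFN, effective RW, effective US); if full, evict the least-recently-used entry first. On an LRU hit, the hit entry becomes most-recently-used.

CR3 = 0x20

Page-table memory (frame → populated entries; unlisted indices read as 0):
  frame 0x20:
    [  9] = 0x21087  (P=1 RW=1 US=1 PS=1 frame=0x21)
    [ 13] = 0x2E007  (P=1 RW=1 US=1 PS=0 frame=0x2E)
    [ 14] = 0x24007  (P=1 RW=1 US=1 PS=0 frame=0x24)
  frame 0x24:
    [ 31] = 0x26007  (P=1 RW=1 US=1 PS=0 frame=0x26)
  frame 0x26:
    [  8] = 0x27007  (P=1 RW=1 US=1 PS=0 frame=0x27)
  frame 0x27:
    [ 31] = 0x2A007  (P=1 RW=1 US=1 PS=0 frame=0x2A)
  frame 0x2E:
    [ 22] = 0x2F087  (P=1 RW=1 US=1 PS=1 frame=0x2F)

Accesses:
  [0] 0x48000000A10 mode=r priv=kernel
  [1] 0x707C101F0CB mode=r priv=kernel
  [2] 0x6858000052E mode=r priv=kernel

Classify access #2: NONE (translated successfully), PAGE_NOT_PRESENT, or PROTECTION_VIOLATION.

Per-access translation:
#0 VA=0x48000000A10 (r,kernel):
  L0: frame=0x20 idx=9 entry=0x21087 [P=1 RW=1 US=1 PS=1]
  ⇒ phys 0x21A10 (huge @L0)  [1 reads]
#1 VA=0x707C101F0CB (r,kernel):
  L0: frame=0x20 idx=14 entry=0x24007 [P=1 RW=1 US=1 PS=0]
  L1: frame=0x24 idx=31 entry=0x26007 [P=1 RW=1 US=1 PS=0]
  L2: frame=0x26 idx=8 entry=0x27007 [P=1 RW=1 US=1 PS=0]
  L3: frame=0x27 idx=31 entry=0x2A007 [P=1 RW=1 US=1 PS=0]
  ⇒ phys 0x2A0CB  [4 reads]
#2 VA=0x6858000052E (r,kernel):
  L0: frame=0x20 idx=13 entry=0x2E007 [P=1 RW=1 US=1 PS=0]
  L1: frame=0x2E idx=22 entry=0x2F087 [P=1 RW=1 US=1 PS=1]
  ⇒ phys 0x2F52E (huge @L1)  [2 reads]

Access #2 fault: NONE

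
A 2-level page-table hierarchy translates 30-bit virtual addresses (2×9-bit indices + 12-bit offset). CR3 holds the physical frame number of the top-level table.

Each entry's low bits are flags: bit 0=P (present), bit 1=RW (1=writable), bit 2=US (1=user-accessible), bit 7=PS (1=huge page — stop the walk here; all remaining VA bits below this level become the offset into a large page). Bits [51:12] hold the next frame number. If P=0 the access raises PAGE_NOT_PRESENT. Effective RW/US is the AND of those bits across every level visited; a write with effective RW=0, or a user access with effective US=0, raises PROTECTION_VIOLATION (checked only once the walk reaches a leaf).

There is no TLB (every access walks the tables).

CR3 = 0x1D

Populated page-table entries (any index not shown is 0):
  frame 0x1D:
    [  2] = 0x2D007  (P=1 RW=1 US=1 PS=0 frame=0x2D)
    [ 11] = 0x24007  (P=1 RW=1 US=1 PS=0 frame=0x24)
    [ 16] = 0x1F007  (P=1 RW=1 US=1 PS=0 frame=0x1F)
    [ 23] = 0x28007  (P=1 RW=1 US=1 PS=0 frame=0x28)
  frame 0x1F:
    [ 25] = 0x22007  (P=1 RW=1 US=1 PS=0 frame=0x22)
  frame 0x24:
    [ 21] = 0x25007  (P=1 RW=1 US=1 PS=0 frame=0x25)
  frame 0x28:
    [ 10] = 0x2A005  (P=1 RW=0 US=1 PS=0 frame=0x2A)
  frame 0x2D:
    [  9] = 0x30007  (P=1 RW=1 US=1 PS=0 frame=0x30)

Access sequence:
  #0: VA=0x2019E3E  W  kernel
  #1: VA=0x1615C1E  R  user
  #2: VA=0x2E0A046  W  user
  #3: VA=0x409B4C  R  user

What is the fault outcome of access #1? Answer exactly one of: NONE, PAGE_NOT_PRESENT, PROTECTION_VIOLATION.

Per-access translation:
#0 VA=0x2019E3E (w,kernel):
  lvl0: tbl 0x1D, slot 16 ⇒ 0x1F007 (P1/RW1/US1/PS0)
  lvl1: tbl 0x1F, slot 25 ⇒ 0x22007 (P1/RW1/US1/PS0)
  → PA=0x22E3E  (2 entries read)
#1 VA=0x1615C1E (r,user):
  lvl0: tbl 0x1D, slot 11 ⇒ 0x24007 (P1/RW1/US1/PS0)
  lvl1: tbl 0x24, slot 21 ⇒ 0x25007 (P1/RW1/US1/PS0)
  → PA=0x25C1E  (2 entries read)
#2 VA=0x2E0A046 (w,user):
  lvl0: tbl 0x1D, slot 23 ⇒ 0x28007 (P1/RW1/US1/PS0)
  lvl1: tbl 0x28, slot 10 ⇒ 0x2A005 (P1/RW0/US1/PS0)
  ⇒ fault: PROTECTION_VIOLATION  — 2 lookups
#3 VA=0x409B4C (r,user):
  lvl0: tbl 0x1D, slot 2 ⇒ 0x2D007 (P1/RW1/US1/PS0)
  lvl1: tbl 0x2D, slot 9 ⇒ 0x30007 (P1/RW1/US1/PS0)
  → PA=0x30B4C  (2 entries read)

Access #1 fault: NONE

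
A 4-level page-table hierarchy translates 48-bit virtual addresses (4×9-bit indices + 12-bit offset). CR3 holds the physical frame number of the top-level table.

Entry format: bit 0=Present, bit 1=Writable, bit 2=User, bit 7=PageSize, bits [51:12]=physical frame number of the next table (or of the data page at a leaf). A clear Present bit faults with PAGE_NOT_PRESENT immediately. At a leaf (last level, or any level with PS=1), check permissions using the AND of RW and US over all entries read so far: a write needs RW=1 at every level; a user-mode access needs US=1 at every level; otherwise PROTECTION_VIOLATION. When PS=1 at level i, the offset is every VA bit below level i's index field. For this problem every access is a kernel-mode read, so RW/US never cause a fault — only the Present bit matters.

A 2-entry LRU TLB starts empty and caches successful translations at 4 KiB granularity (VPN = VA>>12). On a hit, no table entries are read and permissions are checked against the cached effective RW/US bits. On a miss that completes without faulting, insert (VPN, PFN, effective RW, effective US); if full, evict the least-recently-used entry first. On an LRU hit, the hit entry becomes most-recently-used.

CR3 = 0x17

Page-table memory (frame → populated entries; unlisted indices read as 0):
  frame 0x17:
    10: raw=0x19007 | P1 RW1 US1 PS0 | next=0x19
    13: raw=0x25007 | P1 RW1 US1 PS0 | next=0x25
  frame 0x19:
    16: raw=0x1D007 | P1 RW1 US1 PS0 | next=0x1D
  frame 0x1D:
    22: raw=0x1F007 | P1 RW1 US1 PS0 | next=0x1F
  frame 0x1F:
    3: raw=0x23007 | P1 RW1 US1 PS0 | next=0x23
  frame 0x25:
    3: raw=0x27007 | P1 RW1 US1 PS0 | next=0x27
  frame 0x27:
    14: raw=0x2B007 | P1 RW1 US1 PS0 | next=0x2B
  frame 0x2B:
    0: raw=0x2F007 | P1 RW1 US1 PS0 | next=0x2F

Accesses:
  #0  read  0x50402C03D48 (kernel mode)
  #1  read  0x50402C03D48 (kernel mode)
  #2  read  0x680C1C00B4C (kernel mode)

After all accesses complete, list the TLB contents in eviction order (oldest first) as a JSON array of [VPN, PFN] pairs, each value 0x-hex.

Walk each access:
#0 VA=0x50402C03D48 (r,kernel):
  [0] read 0x17 idx=10: raw=0x19007 flags P=1 W=1 U=1 S=0
  [1] read 0x19 idx=16: raw=0x1D007 flags P=1 W=1 U=1 S=0
  [2] read 0x1D idx=22: raw=0x1F007 flags P=1 W=1 U=1 S=0
  [3] read 0x1F idx=3: raw=0x23007 flags P=1 W=1 U=1 S=0
  ✓ 0x23D48  — 4 lookups
#1 VA=0x50402C03D48 (r,kernel):
  TLB hit vpn=0x50402C03 → PA=0x23D48
#2 VA=0x680C1C00B4C (r,kernel):
  [0] read 0x17 idx=13: raw=0x25007 flags P=1 W=1 U=1 S=0
  [1] read 0x25 idx=3: raw=0x27007 flags P=1 W=1 U=1 S=0
  [2] read 0x27 idx=14: raw=0x2B007 flags P=1 W=1 U=1 S=0
  [3] read 0x2B idx=0: raw=0x2F007 flags P=1 W=1 U=1 S=0
  ✓ 0x2FB4C  — 4 lookups

TLB: [["0x50402C03", "0x23"], ["0x680C1C00", "0x2F"]]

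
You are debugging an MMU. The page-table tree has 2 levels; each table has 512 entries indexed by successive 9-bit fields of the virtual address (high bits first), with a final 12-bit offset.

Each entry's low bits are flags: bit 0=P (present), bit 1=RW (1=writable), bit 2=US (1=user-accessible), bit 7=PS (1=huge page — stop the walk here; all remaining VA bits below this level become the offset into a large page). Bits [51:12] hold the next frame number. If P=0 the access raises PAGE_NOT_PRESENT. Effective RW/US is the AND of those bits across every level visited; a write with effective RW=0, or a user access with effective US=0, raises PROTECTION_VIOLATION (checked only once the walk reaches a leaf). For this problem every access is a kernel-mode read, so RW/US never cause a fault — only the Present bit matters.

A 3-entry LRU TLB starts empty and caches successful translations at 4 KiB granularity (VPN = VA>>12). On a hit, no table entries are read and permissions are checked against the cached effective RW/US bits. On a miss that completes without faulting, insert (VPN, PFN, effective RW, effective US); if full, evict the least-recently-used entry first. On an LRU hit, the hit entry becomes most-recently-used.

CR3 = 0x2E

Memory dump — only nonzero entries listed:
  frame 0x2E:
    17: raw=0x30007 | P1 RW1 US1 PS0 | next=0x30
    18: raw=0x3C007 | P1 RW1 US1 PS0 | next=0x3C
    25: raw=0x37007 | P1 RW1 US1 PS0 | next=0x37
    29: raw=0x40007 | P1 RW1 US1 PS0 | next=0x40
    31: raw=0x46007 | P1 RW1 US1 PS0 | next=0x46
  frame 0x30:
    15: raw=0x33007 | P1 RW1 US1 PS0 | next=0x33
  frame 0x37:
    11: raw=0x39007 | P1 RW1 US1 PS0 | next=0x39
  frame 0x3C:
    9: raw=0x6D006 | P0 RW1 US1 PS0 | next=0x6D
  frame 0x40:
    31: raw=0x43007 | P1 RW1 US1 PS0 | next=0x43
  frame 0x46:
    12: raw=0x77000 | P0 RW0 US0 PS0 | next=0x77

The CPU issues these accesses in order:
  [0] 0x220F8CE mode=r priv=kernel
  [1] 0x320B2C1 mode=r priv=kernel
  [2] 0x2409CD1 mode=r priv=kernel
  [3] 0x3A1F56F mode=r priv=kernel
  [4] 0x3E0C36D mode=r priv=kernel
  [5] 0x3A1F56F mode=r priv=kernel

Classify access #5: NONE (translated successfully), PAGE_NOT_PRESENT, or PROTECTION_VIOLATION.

Per-access translation:
#0 VA=0x220F8CE (r,kernel):
  lvl0: tbl 0x2E, slot 17 ⇒ 0x30007 (P1/RW1/US1/PS0)
  lvl1: tbl 0x30, slot 15 ⇒ 0x33007 (P1/RW1/US1/PS0)
  ⇒ phys 0x338CE  [2 reads]
#1 VA=0x320B2C1 (r,kernel):
  lvl0: tbl 0x2E, slot 25 ⇒ 0x37007 (P1/RW1/US1/PS0)
  lvl1: tbl 0x37, slot 11 ⇒ 0x39007 (P1/RW1/US1/PS0)
  ⇒ phys 0x392C1  [2 reads]
#2 VA=0x2409CD1 (r,kernel):
  lvl0: tbl 0x2E, slot 18 ⇒ 0x3C007 (P1/RW1/US1/PS0)
  lvl1: tbl 0x3C, slot 9 ⇒ 0x6D006 (P0/RW1/US1/PS0)
  ✗ PAGE_NOT_PRESENT  [2 reads]
#3 VA=0x3A1F56F (r,kernel):
  lvl0: tbl 0x2E, slot 29 ⇒ 0x40007 (P1/RW1/US1/PS0)
  lvl1: tbl 0x40, slot 31 ⇒ 0x43007 (P1/RW1/US1/PS0)
  ⇒ phys 0x4356F  [2 reads]
#4 VA=0x3E0C36D (r,kernel):
  lvl0: tbl 0x2E, slot 31 ⇒ 0x46007 (P1/RW1/US1/PS0)
  lvl1: tbl 0x46, slot 12 ⇒ 0x77000 (P0/RW0/US0/PS0)
  ✗ PAGE_NOT_PRESENT  [2 reads]
#5 VA=0x3A1F56F (r,kernel):
  TLB hit vpn=0x3A1F → PA=0x4356F

Access #5 fault: NONE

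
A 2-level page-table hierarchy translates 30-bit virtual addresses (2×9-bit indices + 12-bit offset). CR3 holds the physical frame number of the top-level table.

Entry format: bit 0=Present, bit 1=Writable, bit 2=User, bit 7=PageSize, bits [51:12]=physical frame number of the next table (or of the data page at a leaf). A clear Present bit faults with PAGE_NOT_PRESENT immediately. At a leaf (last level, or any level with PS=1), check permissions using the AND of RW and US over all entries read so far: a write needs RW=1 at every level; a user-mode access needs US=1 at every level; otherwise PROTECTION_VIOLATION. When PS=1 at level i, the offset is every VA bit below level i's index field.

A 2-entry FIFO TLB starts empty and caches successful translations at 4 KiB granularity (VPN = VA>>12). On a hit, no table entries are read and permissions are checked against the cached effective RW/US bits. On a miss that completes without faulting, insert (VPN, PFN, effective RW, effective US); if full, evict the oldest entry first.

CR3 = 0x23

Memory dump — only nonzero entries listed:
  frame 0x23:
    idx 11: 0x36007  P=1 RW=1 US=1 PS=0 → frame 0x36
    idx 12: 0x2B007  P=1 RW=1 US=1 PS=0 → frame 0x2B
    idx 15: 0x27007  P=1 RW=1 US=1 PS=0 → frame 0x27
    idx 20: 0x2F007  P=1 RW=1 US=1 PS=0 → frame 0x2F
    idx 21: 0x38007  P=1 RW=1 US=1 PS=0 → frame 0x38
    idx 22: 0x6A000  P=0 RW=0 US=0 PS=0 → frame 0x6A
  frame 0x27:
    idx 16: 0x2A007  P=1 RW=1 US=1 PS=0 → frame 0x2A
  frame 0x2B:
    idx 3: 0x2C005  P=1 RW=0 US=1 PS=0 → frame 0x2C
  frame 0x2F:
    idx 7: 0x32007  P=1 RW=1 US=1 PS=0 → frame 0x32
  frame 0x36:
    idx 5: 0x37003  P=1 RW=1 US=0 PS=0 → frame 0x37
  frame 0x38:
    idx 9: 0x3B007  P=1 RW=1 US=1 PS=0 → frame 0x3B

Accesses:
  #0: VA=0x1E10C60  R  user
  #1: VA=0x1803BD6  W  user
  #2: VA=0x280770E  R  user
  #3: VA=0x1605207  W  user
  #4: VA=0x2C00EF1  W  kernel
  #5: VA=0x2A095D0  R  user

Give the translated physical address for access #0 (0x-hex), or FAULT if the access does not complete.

Trace:
#0 VA=0x1E10C60 (r,user):
  L0: frame=0x23 idx=15 entry=0x27007 [P=1 RW=1 US=1 PS=0]
  L1: frame=0x27 idx=16 entry=0x2A007 [P=1 RW=1 US=1 PS=0]
  ⇒ phys 0x2AC60  [2 reads]
#1 VA=0x1803BD6 (w,user):
  L0: frame=0x23 idx=12 entry=0x2B007 [P=1 RW=1 US=1 PS=0]
  L1: frame=0x2B idx=3 entry=0x2C005 [P=1 RW=0 US=1 PS=0]
  ✗ PROTECTION_VIOLATION  [2 reads]
#2 VA=0x280770E (r,user):
  L0: frame=0x23 idx=20 entry=0x2F007 [P=1 RW=1 US=1 PS=0]
  L1: frame=0x2F idx=7 entry=0x32007 [P=1 RW=1 US=1 PS=0]
  ⇒ phys 0x3270E  [2 reads]
#3 VA=0x1605207 (w,user):
  L0: frame=0x23 idx=11 entry=0x36007 [P=1 RW=1 US=1 PS=0]
  L1: frame=0x36 idx=5 entry=0x37003 [P=1 RW=1 US=0 PS=0]
  ✗ PROTECTION_VIOLATION  [2 reads]
#4 VA=0x2C00EF1 (w,kernel):
  L0: frame=0x23 idx=22 entry=0x6A000 [P=0 RW=0 US=0 PS=0]
  ✗ PAGE_NOT_PRESENT  [1 reads]
#5 VA=0x2A095D0 (r,user):
  L0: frame=0x23 idx=21 entry=0x38007 [P=1 RW=1 US=1 PS=0]
  L1: frame=0x38 idx=9 entry=0x3B007 [P=1 RW=1 US=1 PS=0]
  ⇒ phys 0x3B5D0  [2 reads]

Access #0 PA: 0x2AC60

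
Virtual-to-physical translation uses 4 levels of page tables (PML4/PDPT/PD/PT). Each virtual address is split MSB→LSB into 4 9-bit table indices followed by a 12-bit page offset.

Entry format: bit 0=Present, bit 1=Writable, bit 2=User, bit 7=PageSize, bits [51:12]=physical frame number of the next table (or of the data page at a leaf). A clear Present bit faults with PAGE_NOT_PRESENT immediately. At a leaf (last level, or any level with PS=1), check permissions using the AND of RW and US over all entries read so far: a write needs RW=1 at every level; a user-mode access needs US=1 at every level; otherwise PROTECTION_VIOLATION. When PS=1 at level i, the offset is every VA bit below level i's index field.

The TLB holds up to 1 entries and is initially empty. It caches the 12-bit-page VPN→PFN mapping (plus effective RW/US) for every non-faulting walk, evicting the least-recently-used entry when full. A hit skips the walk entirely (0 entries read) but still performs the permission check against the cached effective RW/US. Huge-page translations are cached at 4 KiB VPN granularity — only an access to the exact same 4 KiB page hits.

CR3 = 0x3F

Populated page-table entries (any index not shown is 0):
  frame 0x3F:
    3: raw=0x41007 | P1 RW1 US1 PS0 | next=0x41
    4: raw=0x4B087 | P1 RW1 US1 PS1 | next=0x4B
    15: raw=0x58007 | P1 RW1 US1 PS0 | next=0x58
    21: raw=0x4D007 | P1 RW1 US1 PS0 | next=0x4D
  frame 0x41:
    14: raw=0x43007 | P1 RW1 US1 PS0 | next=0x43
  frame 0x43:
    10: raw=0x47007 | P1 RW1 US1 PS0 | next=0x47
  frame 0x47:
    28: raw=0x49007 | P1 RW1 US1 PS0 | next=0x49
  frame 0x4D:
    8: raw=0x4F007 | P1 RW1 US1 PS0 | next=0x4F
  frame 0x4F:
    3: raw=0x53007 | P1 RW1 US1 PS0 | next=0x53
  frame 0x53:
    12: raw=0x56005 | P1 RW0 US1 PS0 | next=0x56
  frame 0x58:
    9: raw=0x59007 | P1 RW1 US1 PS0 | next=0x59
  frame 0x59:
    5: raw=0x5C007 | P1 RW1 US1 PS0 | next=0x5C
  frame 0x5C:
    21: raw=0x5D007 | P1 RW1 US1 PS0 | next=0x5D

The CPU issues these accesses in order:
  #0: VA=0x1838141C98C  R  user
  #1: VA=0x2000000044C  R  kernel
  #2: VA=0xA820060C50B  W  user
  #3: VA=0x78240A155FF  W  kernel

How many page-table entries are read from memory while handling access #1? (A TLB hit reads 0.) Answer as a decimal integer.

Per-access translation:
#0 VA=0x1838141C98C (r,user):
  L0 @0x3F[3] → 0x41007  P=1,RW=1,US=1,PS=0
  L1 @0x41[14] → 0x43007  P=1,RW=1,US=1,PS=0
  L2 @0x43[10] → 0x47007  P=1,RW=1,US=1,PS=0
  L3 @0x47[28] → 0x49007  P=1,RW=1,US=1,PS=0
  ⇒ phys 0x4998C  [4 reads]
#1 VA=0x2000000044C (r,kernel):
  L0 @0x3F[4] → 0x4B087  P=1,RW=1,US=1,PS=1
  ⇒ phys 0x4B44C (huge @L0)  [1 reads]
#2 VA=0xA820060C50B (w,user):
  L0 @0x3F[21] → 0x4D007  P=1,RW=1,US=1,PS=0
  L1 @0x4D[8] → 0x4F007  P=1,RW=1,US=1,PS=0
  L2 @0x4F[3] → 0x53007  P=1,RW=1,US=1,PS=0
  L3 @0x53[12] → 0x56005  P=1,RW=0,US=1,PS=0
  ✗ PROTECTION_VIOLATION  [4 reads]
#3 VA=0x78240A155FF (w,kernel):
  L0 @0x3F[15] → 0x58007  P=1,RW=1,US=1,PS=0
  L1 @0x58[9] → 0x59007  P=1,RW=1,US=1,PS=0
  L2 @0x59[5] → 0x5C007  P=1,RW=1,US=1,PS=0
  L3 @0x5C[21] → 0x5D007  P=1,RW=1,US=1,PS=0
  ⇒ phys 0x5D5FF  [4 reads]

Entries read for #1: 1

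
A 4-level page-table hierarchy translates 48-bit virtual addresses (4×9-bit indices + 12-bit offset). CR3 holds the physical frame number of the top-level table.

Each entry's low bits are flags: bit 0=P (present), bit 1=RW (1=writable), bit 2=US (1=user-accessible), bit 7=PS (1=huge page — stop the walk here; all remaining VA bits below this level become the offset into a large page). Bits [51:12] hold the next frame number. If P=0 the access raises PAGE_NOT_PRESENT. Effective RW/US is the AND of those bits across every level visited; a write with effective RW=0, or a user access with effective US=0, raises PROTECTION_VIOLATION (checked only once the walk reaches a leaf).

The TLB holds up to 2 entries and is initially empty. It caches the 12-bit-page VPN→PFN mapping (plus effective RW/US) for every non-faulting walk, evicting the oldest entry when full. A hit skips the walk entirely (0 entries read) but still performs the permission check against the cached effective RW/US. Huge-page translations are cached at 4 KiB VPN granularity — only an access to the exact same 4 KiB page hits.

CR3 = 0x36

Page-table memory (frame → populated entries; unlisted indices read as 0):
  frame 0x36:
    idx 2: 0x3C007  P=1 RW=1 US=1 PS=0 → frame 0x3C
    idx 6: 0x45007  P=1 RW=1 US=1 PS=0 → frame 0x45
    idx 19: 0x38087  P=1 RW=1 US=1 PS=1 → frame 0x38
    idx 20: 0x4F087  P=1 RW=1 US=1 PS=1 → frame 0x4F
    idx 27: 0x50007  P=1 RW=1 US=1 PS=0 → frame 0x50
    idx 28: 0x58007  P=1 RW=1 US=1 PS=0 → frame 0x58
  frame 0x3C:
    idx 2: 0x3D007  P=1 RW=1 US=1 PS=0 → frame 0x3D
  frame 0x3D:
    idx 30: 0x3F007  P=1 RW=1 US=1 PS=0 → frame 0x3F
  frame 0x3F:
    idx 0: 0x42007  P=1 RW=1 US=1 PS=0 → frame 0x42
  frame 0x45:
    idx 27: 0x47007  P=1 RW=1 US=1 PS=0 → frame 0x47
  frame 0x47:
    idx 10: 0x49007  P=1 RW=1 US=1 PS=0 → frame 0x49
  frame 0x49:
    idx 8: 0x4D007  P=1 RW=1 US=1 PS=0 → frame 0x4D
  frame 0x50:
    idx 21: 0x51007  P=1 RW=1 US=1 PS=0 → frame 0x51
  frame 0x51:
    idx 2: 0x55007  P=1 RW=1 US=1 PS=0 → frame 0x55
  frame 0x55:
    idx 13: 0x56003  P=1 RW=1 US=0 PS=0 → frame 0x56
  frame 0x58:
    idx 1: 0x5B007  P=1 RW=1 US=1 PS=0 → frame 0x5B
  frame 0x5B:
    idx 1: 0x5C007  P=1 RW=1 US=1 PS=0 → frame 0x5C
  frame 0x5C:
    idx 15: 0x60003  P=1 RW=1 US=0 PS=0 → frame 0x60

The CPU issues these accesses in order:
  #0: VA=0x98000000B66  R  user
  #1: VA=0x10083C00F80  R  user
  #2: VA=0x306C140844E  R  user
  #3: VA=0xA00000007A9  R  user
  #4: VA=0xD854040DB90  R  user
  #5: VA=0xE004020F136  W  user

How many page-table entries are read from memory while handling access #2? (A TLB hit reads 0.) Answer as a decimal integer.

Walk each access:
#0 VA=0x98000000B66 (r,user):
  lvl0: tbl 0x36, slot 19 ⇒ 0x38087 (P1/RW1/US1/PS1)
  ✓ 0x38B66 (huge @L0)  — 1 lookups
#1 VA=0x10083C00F80 (r,user):
  lvl0: tbl 0x36, slot 2 ⇒ 0x3C007 (P1/RW1/US1/PS0)
  lvl1: tbl 0x3C, slot 2 ⇒ 0x3D007 (P1/RW1/US1/PS0)
  lvl2: tbl 0x3D, slot 30 ⇒ 0x3F007 (P1/RW1/US1/PS0)
  lvl3: tbl 0x3F, slot 0 ⇒ 0x42007 (P1/RW1/US1/PS0)
  ✓ 0x42F80  — 4 lookups
#2 VA=0x306C140844E (r,user):
  lvl0: tbl 0x36, slot 6 ⇒ 0x45007 (P1/RW1/US1/PS0)
  lvl1: tbl 0x45, slot 27 ⇒ 0x47007 (P1/RW1/US1/PS0)
  lvl2: tbl 0x47, slot 10 ⇒ 0x49007 (P1/RW1/US1/PS0)
  lvl3: tbl 0x49, slot 8 ⇒ 0x4D007 (P1/RW1/US1/PS0)
  ✓ 0x4D44E  — 4 lookups
#3 VA=0xA00000007A9 (r,user):
  lvl0: tbl 0x36, slot 20 ⇒ 0x4F087 (P1/RW1/US1/PS1)
  ✓ 0x4F7A9 (huge @L0)  — 1 lookups
#4 VA=0xD854040DB90 (r,user):
  lvl0: tbl 0x36, slot 27 ⇒ 0x50007 (P1/RW1/US1/PS0)
  lvl1: tbl 0x50, slot 21 ⇒ 0x51007 (P1/RW1/US1/PS0)
  lvl2: tbl 0x51, slot 2 ⇒ 0x55007 (P1/RW1/US1/PS0)
  lvl3: tbl 0x55, slot 13 ⇒ 0x56003 (P1/RW1/US0/PS0)
  → PROTECTION_VIOLATION  (4 entries read)
#5 VA=0xE004020F136 (w,user):
  lvl0: tbl 0x36, slot 28 ⇒ 0x58007 (P1/RW1/US1/PS0)
  lvl1: tbl 0x58, slot 1 ⇒ 0x5B007 (P1/RW1/US1/PS0)
  lvl2: tbl 0x5B, slot 1 ⇒ 0x5C007 (P1/RW1/US1/PS0)
  lvl3: tbl 0x5C, slot 15 ⇒ 0x60003 (P1/RW1/US0/PS0)
  → PROTECTION_VIOLATION  (4 entries read)

Entries read for #2: 4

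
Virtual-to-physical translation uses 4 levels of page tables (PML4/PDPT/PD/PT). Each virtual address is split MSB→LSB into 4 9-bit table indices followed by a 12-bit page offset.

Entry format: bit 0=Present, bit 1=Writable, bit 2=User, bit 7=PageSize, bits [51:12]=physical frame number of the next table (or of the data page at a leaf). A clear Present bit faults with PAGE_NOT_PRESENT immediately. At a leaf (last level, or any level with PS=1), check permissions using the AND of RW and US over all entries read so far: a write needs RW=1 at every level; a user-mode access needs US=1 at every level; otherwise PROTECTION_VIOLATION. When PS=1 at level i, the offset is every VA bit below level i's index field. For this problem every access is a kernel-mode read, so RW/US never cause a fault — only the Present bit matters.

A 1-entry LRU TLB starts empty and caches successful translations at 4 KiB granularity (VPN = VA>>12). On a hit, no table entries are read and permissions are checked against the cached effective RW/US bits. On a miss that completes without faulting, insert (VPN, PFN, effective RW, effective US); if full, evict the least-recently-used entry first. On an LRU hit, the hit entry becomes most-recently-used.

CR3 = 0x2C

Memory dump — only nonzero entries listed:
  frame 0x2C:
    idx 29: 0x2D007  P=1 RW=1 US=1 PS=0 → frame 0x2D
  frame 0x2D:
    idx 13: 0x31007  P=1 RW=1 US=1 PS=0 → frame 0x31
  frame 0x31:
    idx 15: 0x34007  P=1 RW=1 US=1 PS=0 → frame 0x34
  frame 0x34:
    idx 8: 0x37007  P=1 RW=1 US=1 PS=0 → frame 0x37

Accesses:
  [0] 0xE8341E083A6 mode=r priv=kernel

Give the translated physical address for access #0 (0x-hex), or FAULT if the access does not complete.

Trace:
#0 VA=0xE8341E083A6 (r,kernel):
  L0 @0x2C[29] → 0x2D007  P=1,RW=1,US=1,PS=0
  L1 @0x2D[13] → 0x31007  P=1,RW=1,US=1,PS=0
  L2 @0x31[15] → 0x34007  P=1,RW=1,US=1,PS=0
  L3 @0x34[8] → 0x37007  P=1,RW=1,US=1,PS=0
  ✓ 0x373A6  — 4 lookups

Access #0 PA: 0x373A6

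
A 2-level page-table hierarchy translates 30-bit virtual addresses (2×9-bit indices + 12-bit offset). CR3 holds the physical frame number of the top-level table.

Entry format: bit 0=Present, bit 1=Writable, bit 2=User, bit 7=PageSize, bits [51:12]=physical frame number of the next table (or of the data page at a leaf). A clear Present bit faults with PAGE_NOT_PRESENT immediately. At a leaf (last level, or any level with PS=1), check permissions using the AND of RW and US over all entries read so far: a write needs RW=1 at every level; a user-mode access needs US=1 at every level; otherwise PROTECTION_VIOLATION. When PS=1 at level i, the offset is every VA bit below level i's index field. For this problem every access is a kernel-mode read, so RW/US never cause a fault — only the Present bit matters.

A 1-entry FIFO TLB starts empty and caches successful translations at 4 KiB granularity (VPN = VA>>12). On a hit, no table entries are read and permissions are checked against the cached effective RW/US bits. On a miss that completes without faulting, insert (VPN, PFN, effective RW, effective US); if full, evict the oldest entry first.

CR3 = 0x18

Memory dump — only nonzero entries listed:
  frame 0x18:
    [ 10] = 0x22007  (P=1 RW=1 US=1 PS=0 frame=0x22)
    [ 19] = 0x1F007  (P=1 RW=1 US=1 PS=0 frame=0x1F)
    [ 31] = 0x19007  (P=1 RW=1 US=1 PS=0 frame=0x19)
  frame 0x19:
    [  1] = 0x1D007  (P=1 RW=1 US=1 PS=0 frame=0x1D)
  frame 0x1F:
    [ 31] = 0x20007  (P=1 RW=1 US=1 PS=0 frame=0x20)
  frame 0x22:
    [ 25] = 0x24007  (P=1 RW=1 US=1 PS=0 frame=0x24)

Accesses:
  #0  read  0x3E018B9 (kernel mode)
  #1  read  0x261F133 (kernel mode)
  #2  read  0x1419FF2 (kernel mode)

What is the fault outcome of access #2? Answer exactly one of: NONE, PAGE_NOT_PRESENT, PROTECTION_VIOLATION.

Walk each access:
#0 VA=0x3E018B9 (r,kernel):
  L0: frame=0x18 idx=31 entry=0x19007 [P=1 RW=1 US=1 PS=0]
  L1: frame=0x19 idx=1 entry=0x1D007 [P=1 RW=1 US=1 PS=0]
  ✓ 0x1D8B9  — 2 lookups
#1 VA=0x261F133 (r,kernel):
  L0: frame=0x18 idx=19 entry=0x1F007 [P=1 RW=1 US=1 PS=0]
  L1: frame=0x1F idx=31 entry=0x20007 [P=1 RW=1 US=1 PS=0]
  ✓ 0x20133  — 2 lookups
#2 VA=0x1419FF2 (r,kernel):
  L0: frame=0x18 idx=10 entry=0x22007 [P=1 RW=1 US=1 PS=0]
  L1: frame=0x22 idx=25 entry=0x24007 [P=1 RW=1 US=1 PS=0]
  ✓ 0x24FF2  — 2 lookups

Access #2 fault: NONE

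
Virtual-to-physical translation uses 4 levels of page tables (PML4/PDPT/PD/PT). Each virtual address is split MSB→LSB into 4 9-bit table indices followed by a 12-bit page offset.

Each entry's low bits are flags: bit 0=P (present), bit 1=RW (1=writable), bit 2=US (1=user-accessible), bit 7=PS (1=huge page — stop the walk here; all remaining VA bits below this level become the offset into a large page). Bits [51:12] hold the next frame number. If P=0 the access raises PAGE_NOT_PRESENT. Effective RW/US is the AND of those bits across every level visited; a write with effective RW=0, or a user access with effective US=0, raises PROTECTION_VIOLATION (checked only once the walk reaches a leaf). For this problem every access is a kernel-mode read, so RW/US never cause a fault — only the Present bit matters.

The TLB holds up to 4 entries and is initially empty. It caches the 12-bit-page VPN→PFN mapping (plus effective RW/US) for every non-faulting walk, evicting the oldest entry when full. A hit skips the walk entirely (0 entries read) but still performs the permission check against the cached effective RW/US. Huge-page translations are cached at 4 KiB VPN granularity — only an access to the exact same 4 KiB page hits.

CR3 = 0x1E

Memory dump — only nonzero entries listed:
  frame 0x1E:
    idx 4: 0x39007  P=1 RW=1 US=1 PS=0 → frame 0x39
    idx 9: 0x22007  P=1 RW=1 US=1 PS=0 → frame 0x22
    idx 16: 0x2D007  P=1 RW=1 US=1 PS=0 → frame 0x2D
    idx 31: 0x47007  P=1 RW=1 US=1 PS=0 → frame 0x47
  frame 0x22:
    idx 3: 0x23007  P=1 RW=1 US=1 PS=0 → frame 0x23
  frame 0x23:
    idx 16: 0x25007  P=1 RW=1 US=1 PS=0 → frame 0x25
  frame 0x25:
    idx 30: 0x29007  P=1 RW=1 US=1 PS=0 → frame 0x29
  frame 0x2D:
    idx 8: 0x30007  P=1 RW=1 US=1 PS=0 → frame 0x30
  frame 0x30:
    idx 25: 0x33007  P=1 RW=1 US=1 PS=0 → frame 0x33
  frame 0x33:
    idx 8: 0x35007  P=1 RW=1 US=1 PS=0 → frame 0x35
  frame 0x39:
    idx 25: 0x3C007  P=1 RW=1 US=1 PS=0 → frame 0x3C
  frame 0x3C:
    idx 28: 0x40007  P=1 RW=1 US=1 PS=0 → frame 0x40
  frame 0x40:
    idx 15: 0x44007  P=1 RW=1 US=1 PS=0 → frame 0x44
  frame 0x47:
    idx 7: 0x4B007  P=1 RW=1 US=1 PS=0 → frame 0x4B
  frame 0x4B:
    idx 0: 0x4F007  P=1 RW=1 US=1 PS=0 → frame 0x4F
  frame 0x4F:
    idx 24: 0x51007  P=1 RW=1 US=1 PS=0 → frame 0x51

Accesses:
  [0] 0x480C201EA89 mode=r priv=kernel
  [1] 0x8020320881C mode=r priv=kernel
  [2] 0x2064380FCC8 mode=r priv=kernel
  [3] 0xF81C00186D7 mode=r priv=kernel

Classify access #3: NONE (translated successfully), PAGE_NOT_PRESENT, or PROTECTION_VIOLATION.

Walk each access:
#0 VA=0x480C201EA89 (r,kernel):
  lvl0: tbl 0x1E, slot 9 ⇒ 0x22007 (P1/RW1/US1/PS0)
  lvl1: tbl 0x22, slot 3 ⇒ 0x23007 (P1/RW1/US1/PS0)
  lvl2: tbl 0x23, slot 16 ⇒ 0x25007 (P1/RW1/US1/PS0)
  lvl3: tbl 0x25, slot 30 ⇒ 0x29007 (P1/RW1/US1/PS0)
  → PA=0x29A89  (4 entries read)
#1 VA=0x8020320881C (r,kernel):
  lvl0: tbl 0x1E, slot 16 ⇒ 0x2D007 (P1/RW1/US1/PS0)
  lvl1: tbl 0x2D, slot 8 ⇒ 0x30007 (P1/RW1/US1/PS0)
  lvl2: tbl 0x30, slot 25 ⇒ 0x33007 (P1/RW1/US1/PS0)
  lvl3: tbl 0x33, slot 8 ⇒ 0x35007 (P1/RW1/US1/PS0)
  → PA=0x3581C  (4 entries read)
#2 VA=0x2064380FCC8 (r,kernel):
  lvl0: tbl 0x1E, slot 4 ⇒ 0x39007 (P1/RW1/US1/PS0)
  lvl1: tbl 0x39, slot 25 ⇒ 0x3C007 (P1/RW1/US1/PS0)
  lvl2: tbl 0x3C, slot 28 ⇒ 0x40007 (P1/RW1/US1/PS0)
  lvl3: tbl 0x40, slot 15 ⇒ 0x44007 (P1/RW1/US1/PS0)
  → PA=0x44CC8  (4 entries read)
#3 VA=0xF81C00186D7 (r,kernel):
  lvl0: tbl 0x1E, slot 31 ⇒ 0x47007 (P1/RW1/US1/PS0)
  lvl1: tbl 0x47, slot 7 ⇒ 0x4B007 (P1/RW1/US1/PS0)
  lvl2: tbl 0x4B, slot 0 ⇒ 0x4F007 (P1/RW1/US1/PS0)
  lvl3: tbl 0x4F, slot 24 ⇒ 0x51007 (P1/RW1/US1/PS0)
  → PA=0x516D7  (4 entries read)

Access #3 fault: NONE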